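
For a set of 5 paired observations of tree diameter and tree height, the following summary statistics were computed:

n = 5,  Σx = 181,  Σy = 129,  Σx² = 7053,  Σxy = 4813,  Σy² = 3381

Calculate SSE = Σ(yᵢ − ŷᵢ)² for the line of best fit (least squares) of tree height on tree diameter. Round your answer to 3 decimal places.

11.853

Sxx = Σx² − (Σx)²/n = 7053 − 6552.2 = 500.8
Sxy = Σxy − (Σx)(Σy)/n = 4813 − 4669.8 = 143.2
Syy = Σy² − (Σy)²/n = 3381 − 3328.2 = 52.8
b = Sxy/Sxx = 143.2/500.8 = 0.285942
SSE = Syy − b·Sxy = 52.8 − 0.285942·143.2 = 11.853035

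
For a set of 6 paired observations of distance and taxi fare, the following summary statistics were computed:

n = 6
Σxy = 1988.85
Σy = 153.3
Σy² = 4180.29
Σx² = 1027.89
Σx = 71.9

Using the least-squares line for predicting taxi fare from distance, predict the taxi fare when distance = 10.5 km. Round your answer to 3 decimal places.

Sxx = Σx² − (Σx)²/n = 1027.89 − 861.601667 = 166.288333
Sxy = Σxy − (Σx)(Σy)/n = 1988.85 − 1837.045 = 151.805
b = Sxy/Sxx = 151.805/166.288333 = 0.912902
a = ȳ − b·x̄ = 25.55 − 0.912902·11.983333 = 14.610388
ŷ(10.5) = a + b·10.5 = 14.610388 + 0.912902·10.5 = 24.195862

24.196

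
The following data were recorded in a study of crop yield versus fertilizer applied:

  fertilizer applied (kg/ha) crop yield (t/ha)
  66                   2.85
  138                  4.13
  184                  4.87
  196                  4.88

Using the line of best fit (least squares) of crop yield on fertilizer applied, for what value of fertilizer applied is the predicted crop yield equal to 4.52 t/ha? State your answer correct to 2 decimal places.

166.91

n = 4, Σx = 584, Σy = 16.73, Σxy = 2610.6, Σx² = 95672
Sxx = Σx² − (Σx)²/n = 95672 − 85264 = 10408
Sxy = Σxy − (Σx)(Σy)/n = 2610.6 − 2442.58 = 168.02
b = Sxy/Sxx = 168.02/10408 = 0.016143
a = ȳ − b·x̄ = 4.1825 − 0.016143·146 = 1.825571
Set a + b·x = 4.52: x = (4.52 − 1.825571) / 0.016143 = 166.906440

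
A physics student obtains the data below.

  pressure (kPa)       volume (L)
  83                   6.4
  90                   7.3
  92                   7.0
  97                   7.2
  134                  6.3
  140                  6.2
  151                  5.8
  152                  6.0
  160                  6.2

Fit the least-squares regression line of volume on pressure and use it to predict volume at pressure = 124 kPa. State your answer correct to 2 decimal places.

n = 9, Σx = 1099, Σy = 58.4, Σxy = 7022.6, Σx² = 141923
Sxx = Σx² − (Σx)²/n = 141923 − 134200.111111 = 7722.888889
Sxy = Σxy − (Σx)(Σy)/n = 7022.6 − 7131.288889 = -108.688889
b = Sxy/Sxx = -108.688889/7722.888889 = -0.014074
a = ȳ − b·x̄ = 6.488889 − (-0.014074)·122.111111 = 8.207432
ŷ(124) = a + b·124 = 8.207432 + (-0.014074)·124 = 6.462305

6.46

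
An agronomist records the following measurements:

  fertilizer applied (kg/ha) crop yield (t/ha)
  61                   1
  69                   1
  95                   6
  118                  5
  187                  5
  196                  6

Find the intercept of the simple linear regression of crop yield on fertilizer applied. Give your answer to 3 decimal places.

0.456

n = 6, Σx = 726, Σy = 24, Σxy = 3401, Σx² = 104816
Sxx = Σx² − (Σx)²/n = 104816 − 87846 = 16970
Sxy = Σxy − (Σx)(Σy)/n = 3401 − 2904 = 497
b = Sxy/Sxx = 497/16970 = 0.029287
a = ȳ − b·x̄ = 4 − 0.029287·121 = 0.456276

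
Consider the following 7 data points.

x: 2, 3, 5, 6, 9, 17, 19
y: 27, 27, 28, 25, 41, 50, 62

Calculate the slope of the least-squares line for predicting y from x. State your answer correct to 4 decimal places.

2.0345

n = 7, Σx = 61, Σy = 260, Σxy = 2822, Σx² = 805
Sxx = Σx² − (Σx)²/n = 805 − 531.571429 = 273.428571
Sxy = Σxy − (Σx)(Σy)/n = 2822 − 2265.714286 = 556.285714
b = Sxy/Sxx = 556.285714/273.428571 = 2.034483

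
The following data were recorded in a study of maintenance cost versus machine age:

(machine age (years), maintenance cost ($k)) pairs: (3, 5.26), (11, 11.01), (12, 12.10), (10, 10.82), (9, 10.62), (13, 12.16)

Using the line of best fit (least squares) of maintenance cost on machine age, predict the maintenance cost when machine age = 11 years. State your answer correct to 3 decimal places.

11.274

n = 6, Σx = 58, Σy = 61.97, Σxy = 643.95, Σx² = 624
Sxx = Σx² − (Σx)²/n = 624 − 560.666667 = 63.333333
Sxy = Σxy − (Σx)(Σy)/n = 643.95 − 599.043333 = 44.906667
b = Sxy/Sxx = 44.906667/63.333333 = 0.709053
a = ȳ − b·x̄ = 10.328333 − 0.709053·9.666667 = 3.474158
ŷ(11) = a + b·11 = 3.474158 + 0.709053·11 = 11.273737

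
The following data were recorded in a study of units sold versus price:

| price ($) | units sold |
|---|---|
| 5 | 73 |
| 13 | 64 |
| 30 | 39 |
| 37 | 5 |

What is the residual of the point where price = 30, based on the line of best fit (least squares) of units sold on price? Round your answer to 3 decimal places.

10.994

n = 4, Σx = 85, Σy = 181, Σxy = 2552, Σx² = 2463
Sxx = Σx² − (Σx)²/n = 2463 − 1806.25 = 656.75
Sxy = Σxy − (Σx)(Σy)/n = 2552 − 3846.25 = -1294.25
b = Sxy/Sxx = -1294.25/656.75 = -1.970689
a = ȳ − b·x̄ = 45.25 − (-1.970689)·21.25 = 87.127141
ŷ(30) = 87.127141 + (-1.970689)·30 = 28.006471
residual = y − ŷ = 39 − 28.006471 = 10.993529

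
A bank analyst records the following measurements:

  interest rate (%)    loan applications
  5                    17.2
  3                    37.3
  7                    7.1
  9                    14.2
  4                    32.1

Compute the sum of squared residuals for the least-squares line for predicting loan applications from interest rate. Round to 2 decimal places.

n = 5, Σx = 28, Σy = 107.9, Σxy = 503.8, Σx² = 180, Σy² = 2969.59
Sxx = Σx² − (Σx)²/n = 180 − 156.8 = 23.2
Sxy = Σxy − (Σx)(Σy)/n = 503.8 − 604.24 = -100.44
Syy = Σy² − (Σy)²/n = 2969.59 − 2328.482 = 641.108
b = Sxy/Sxx = -100.44/23.2 = -4.329310
SSE = Syy − b·Sxy = 641.108 − (-4.329310)·(-100.44) = 206.272069

206.27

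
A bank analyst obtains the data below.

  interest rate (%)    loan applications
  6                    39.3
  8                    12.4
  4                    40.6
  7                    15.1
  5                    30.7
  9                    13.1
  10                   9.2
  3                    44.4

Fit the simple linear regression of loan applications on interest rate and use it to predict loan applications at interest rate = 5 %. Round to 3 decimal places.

33.868

n = 8, Σx = 52, Σy = 204.8, Σxy = 1099.7, Σx² = 380
Sxx = Σx² − (Σx)²/n = 380 − 338 = 42
Sxy = Σxy − (Σx)(Σy)/n = 1099.7 − 1331.2 = -231.5
b = Sxy/Sxx = -231.5/42 = -5.511905
a = ȳ − b·x̄ = 25.6 − (-5.511905)·6.5 = 61.427381
ŷ(5) = a + b·5 = 61.427381 + (-5.511905)·5 = 33.867857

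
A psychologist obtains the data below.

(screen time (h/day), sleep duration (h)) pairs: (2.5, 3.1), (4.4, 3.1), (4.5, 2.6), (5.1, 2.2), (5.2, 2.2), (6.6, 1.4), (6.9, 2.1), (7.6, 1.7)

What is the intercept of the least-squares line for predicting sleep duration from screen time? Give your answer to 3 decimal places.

n = 8, Σx = 42.8, Σy = 18.4, Σxy = 92.4, Σx² = 247.84
Sxx = Σx² − (Σx)²/n = 247.84 − 228.98 = 18.86
Sxy = Σxy − (Σx)(Σy)/n = 92.4 − 98.44 = -6.04
b = Sxy/Sxx = -6.04/18.86 = -0.320255
a = ȳ − b·x̄ = 2.3 − (-0.320255)·5.35 = 4.013362

4.013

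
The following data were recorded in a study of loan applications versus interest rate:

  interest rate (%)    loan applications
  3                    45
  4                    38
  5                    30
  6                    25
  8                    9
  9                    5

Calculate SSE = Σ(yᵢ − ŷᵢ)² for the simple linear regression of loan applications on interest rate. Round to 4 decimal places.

5.8385

n = 6, Σx = 35, Σy = 152, Σxy = 704, Σx² = 231, Σy² = 5100
Sxx = Σx² − (Σx)²/n = 231 − 204.166667 = 26.833333
Sxy = Σxy − (Σx)(Σy)/n = 704 − 886.666667 = -182.666667
Syy = Σy² − (Σy)²/n = 5100 − 3850.666667 = 1249.333333
b = Sxy/Sxx = -182.666667/26.833333 = -6.807453
SSE = Syy − b·Sxy = 1249.333333 − (-6.807453)·(-182.666667) = 5.838509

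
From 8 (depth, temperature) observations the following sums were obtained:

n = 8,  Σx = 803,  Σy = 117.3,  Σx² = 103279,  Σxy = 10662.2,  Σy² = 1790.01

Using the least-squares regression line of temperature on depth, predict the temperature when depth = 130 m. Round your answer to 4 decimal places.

Sxx = Σx² − (Σx)²/n = 103279 − 80601.125 = 22677.875
Sxy = Σxy − (Σx)(Σy)/n = 10662.2 − 11773.9875 = -1111.7875
b = Sxy/Sxx = -1111.7875/22677.875 = -0.049025
a = ȳ − b·x̄ = 14.6625 − (-0.049025)·100.375 = 19.583405
ŷ(130) = a + b·130 = 19.583405 + (-0.049025)·130 = 13.210128

13.2101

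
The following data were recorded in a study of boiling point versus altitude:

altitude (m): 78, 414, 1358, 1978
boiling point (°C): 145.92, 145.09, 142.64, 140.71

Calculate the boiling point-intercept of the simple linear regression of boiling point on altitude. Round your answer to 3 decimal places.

n = 4, Σx = 3828, Σy = 574.36, Σxy = 543478.52, Σx² = 5934128
Sxx = Σx² − (Σx)²/n = 5934128 − 3663396 = 2270732
Sxy = Σxy − (Σx)(Σy)/n = 543478.52 − 549662.52 = -6184
b = Sxy/Sxx = -6184/2270732 = -0.002723
a = ȳ − b·x̄ = 143.59 − (-0.002723)·957 = 146.196247

146.196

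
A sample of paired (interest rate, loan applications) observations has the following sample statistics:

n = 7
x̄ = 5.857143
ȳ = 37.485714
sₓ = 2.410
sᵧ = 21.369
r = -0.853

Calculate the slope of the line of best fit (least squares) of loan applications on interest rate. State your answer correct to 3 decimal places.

-7.563

b = r · sᵧ/sₓ = -0.853 · 21.369/2.41 = -7.563385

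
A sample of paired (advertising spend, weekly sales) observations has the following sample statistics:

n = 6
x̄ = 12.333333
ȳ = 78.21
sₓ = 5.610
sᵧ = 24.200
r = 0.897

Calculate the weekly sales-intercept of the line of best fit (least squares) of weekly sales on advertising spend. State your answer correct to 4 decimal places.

b = r · sᵧ/sₓ = 0.897 · 24.2/5.61 = 3.869412
a = ȳ − b·x̄ = 78.21 − 3.869412·12.333333 = 30.487256

30.4873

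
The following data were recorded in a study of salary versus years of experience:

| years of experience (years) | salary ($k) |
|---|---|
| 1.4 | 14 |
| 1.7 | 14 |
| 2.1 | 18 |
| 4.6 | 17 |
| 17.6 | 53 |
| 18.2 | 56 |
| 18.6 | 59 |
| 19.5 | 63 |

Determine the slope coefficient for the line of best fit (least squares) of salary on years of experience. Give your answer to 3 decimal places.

2.608

n = 8, Σx = 83.7, Σy = 294, Σxy = 4437.3, Σx² = 1397.63
Sxx = Σx² − (Σx)²/n = 1397.63 − 875.71125 = 521.91875
Sxy = Σxy − (Σx)(Σy)/n = 4437.3 − 3075.975 = 1361.325
b = Sxy/Sxx = 1361.325/521.91875 = 2.608308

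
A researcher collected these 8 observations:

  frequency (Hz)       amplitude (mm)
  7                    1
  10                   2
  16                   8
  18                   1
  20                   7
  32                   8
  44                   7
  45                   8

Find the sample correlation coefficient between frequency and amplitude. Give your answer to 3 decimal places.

0.679

n = 8, Σx = 192, Σy = 42, Σxy = 1237, Σx² = 6114, Σy² = 296
Sxx = Σx² − (Σx)²/n = 6114 − 4608 = 1506
Sxy = Σxy − (Σx)(Σy)/n = 1237 − 1008 = 229
Syy = Σy² − (Σy)²/n = 296 − 220.5 = 75.5
r = Sxy/√(Sxx·Syy) = 229/√(113703) = 229/337.198754 = 0.679125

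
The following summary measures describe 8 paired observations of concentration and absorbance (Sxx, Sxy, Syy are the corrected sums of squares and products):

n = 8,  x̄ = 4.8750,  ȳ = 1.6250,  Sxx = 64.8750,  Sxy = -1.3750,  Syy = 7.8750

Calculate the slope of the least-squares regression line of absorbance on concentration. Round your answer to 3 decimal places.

b = Sxy/Sxx = -1.375/64.875 = -0.021195

-0.021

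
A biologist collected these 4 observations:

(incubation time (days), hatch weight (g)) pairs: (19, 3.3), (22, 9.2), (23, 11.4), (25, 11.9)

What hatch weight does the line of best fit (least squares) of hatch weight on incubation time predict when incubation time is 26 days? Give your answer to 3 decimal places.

14.600

n = 4, Σx = 89, Σy = 35.8, Σxy = 824.8, Σx² = 1999
Sxx = Σx² − (Σx)²/n = 1999 − 1980.25 = 18.75
Sxy = Σxy − (Σx)(Σy)/n = 824.8 − 796.55 = 28.25
b = Sxy/Sxx = 28.25/18.75 = 1.506667
a = ȳ − b·x̄ = 8.95 − 1.506667·22.25 = -24.573333
ŷ(26) = a + b·26 = -24.573333 + 1.506667·26 = 14.6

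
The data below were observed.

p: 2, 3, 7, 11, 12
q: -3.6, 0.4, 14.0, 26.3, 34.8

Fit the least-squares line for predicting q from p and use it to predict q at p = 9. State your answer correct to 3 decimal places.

n = 5, Σx = 35, Σy = 71.9, Σxy = 798.9, Σx² = 327
Sxx = Σx² − (Σx)²/n = 327 − 245 = 82
Sxy = Σxy − (Σx)(Σy)/n = 798.9 − 503.3 = 295.6
b = Sxy/Sxx = 295.6/82 = 3.604878
a = ȳ − b·x̄ = 14.38 − 3.604878·7 = -10.854146
ŷ(9) = a + b·9 = -10.854146 + 3.604878·9 = 21.589756

21.590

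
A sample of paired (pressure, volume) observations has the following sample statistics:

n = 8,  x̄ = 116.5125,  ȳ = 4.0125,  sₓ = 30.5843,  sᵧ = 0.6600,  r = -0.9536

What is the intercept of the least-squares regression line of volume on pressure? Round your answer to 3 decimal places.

6.410

b = r · sᵧ/sₓ = -0.9536 · 0.66/30.5843 = -0.020578
a = ȳ − b·x̄ = 4.0125 − (-0.020578)·116.5125 = 6.410141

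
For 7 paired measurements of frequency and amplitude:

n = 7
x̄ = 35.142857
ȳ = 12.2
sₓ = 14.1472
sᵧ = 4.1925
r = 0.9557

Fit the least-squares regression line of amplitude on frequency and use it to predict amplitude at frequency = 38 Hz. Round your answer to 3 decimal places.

b = r · sᵧ/sₓ = 0.9557 · 4.1925/14.1472 = 0.283220
a = ȳ − b·x̄ = 12.2 − 0.283220·35.142857 = 2.246834
ŷ(38) = a + b·38 = 2.246834 + 0.283220·38 = 13.009200

13.009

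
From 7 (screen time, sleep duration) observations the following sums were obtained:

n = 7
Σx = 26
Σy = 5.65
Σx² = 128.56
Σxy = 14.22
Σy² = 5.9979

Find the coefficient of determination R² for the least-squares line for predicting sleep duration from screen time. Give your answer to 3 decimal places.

0.995

Sxx = Σx² − (Σx)²/n = 128.56 − 96.571429 = 31.988571
Sxy = Σxy − (Σx)(Σy)/n = 14.22 − 20.985714 = -6.765714
Syy = Σy² − (Σy)²/n = 5.9979 − 4.560357 = 1.437543
R² = Sxy²/(Sxx·Syy) = (-6.765714)²/(31.988571·1.437543) = 0.995432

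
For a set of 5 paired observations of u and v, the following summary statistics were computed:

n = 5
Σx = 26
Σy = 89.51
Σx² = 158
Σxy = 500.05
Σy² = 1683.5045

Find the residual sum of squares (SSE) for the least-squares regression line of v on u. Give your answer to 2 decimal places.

28.60

Sxx = Σx² − (Σx)²/n = 158 − 135.2 = 22.8
Sxy = Σxy − (Σx)(Σy)/n = 500.05 − 465.452 = 34.598
Syy = Σy² − (Σy)²/n = 1683.5045 − 1602.40802 = 81.09648
b = Sxy/Sxx = 34.598/22.8 = 1.517456
SSE = Syy − b·Sxy = 81.09648 − 1.517456·34.598 = 28.595532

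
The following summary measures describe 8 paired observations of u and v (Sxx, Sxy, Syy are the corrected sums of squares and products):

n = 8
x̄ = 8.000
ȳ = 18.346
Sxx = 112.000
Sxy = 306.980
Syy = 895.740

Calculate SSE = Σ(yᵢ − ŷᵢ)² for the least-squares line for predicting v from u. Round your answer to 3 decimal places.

b = Sxy/Sxx = 306.98/112 = 2.740893
SSE = Syy − b·Sxy = 895.74 − 2.740893·306.98 = 54.340711

54.341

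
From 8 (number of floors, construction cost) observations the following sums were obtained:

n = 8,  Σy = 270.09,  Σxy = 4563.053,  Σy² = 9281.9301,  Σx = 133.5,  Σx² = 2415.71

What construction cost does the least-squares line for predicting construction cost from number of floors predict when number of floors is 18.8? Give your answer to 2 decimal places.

Sxx = Σx² − (Σx)²/n = 2415.71 − 2227.78125 = 187.92875
Sxy = Σxy − (Σx)(Σy)/n = 4563.053 − 4507.126875 = 55.926125
b = Sxy/Sxx = 55.926125/187.92875 = 0.297592
a = ȳ − b·x̄ = 33.76125 − 0.297592·16.6875 = 28.795181
ŷ(18.8) = a + b·18.8 = 28.795181 + 0.297592·18.8 = 34.389913

34.39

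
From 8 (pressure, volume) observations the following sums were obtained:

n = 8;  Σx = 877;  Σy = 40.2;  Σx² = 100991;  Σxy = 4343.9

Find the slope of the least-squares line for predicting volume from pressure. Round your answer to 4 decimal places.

Sxx = Σx² − (Σx)²/n = 100991 − 96141.125 = 4849.875
Sxy = Σxy − (Σx)(Σy)/n = 4343.9 − 4406.925 = -63.025
b = Sxy/Sxx = -63.025/4849.875 = -0.012995

-0.0130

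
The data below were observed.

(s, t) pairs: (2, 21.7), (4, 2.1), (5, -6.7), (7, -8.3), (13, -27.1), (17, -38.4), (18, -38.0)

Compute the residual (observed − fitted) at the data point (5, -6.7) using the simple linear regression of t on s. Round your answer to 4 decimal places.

n = 7, Σx = 66, Σy = -94.7, Σxy = -1728.9, Σx² = 876
Sxx = Σx² − (Σx)²/n = 876 − 622.285714 = 253.714286
Sxy = Σxy − (Σx)(Σy)/n = -1728.9 − (-892.885714) = -836.014286
b = Sxy/Sxx = -836.014286/253.714286 = -3.295101
a = ȳ − b·x̄ = -13.528571 − (-3.295101)·9.428571 = 17.539527
ŷ(5) = 17.539527 + (-3.295101)·5 = 1.064020
residual = y − ŷ = -6.7 − 1.064020 = -7.764020

-7.7640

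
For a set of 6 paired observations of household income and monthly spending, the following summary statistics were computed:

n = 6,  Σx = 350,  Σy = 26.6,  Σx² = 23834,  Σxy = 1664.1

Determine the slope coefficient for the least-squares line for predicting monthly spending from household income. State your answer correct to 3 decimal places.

0.033

Sxx = Σx² − (Σx)²/n = 23834 − 20416.666667 = 3417.333333
Sxy = Σxy − (Σx)(Σy)/n = 1664.1 − 1551.666667 = 112.433333
b = Sxy/Sxx = 112.433333/3417.333333 = 0.032901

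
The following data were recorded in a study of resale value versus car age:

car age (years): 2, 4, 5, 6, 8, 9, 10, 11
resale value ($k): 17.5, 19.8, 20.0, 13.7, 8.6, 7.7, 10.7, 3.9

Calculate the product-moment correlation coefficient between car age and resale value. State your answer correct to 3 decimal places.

-0.884

n = 8, Σx = 55, Σy = 101.9, Σxy = 584.4, Σx² = 447, Σy² = 1548.93
Sxx = Σx² − (Σx)²/n = 447 − 378.125 = 68.875
Sxy = Σxy − (Σx)(Σy)/n = 584.4 − 700.5625 = -116.1625
Syy = Σy² − (Σy)²/n = 1548.93 − 1297.95125 = 250.97875
r = Sxy/√(Sxx·Syy) = -116.1625/√(17286.161406) = -116.1625/131.476847 = -0.883521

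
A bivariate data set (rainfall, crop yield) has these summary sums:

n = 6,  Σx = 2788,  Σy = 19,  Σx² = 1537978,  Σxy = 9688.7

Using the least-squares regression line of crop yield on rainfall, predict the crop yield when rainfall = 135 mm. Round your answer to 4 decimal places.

1.9974

Sxx = Σx² − (Σx)²/n = 1537978 − 1295490.666667 = 242487.333333
Sxy = Σxy − (Σx)(Σy)/n = 9688.7 − 8828.666667 = 860.033333
b = Sxy/Sxx = 860.033333/242487.333333 = 0.003547
a = ȳ − b·x̄ = 3.166667 − 0.003547·464.666667 = 1.518627
ŷ(135) = a + b·135 = 1.518627 + 0.003547·135 = 1.997433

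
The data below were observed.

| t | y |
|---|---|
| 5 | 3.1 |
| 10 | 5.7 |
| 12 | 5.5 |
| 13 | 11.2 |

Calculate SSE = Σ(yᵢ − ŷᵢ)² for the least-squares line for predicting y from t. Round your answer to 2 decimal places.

12.94

n = 4, Σx = 40, Σy = 25.5, Σxy = 284.1, Σx² = 438, Σy² = 197.79
Sxx = Σx² − (Σx)²/n = 438 − 400 = 38
Sxy = Σxy − (Σx)(Σy)/n = 284.1 − 255 = 29.1
Syy = Σy² − (Σy)²/n = 197.79 − 162.5625 = 35.2275
b = Sxy/Sxx = 29.1/38 = 0.765789
SSE = Syy − b·Sxy = 35.2275 − 0.765789·29.1 = 12.943026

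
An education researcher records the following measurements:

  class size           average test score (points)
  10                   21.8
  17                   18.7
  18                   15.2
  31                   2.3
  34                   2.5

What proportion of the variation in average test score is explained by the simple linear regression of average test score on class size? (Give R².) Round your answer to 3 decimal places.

0.970

n = 5, Σx = 110, Σy = 60.5, Σxy = 965.8, Σx² = 2830, Σy² = 1067.51
Sxx = Σx² − (Σx)²/n = 2830 − 2420 = 410
Sxy = Σxy − (Σx)(Σy)/n = 965.8 − 1331 = -365.2
Syy = Σy² − (Σy)²/n = 1067.51 − 732.05 = 335.46
R² = Sxy²/(Sxx·Syy) = (-365.2)²/(410·335.46) = 0.969699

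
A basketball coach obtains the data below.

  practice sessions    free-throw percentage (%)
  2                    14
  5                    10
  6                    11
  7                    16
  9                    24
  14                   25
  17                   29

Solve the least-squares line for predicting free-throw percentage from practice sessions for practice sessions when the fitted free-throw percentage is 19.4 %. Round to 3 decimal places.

n = 7, Σx = 60, Σy = 129, Σxy = 1315, Σx² = 680
Sxx = Σx² − (Σx)²/n = 680 − 514.285714 = 165.714286
Sxy = Σxy − (Σx)(Σy)/n = 1315 − 1105.714286 = 209.285714
b = Sxy/Sxx = 209.285714/165.714286 = 1.262931
a = ȳ − b·x̄ = 18.428571 − 1.262931·8.571429 = 7.603448
Set a + b·x = 19.4: x = (19.4 − 7.603448) / 1.262931 = 9.340614

9.341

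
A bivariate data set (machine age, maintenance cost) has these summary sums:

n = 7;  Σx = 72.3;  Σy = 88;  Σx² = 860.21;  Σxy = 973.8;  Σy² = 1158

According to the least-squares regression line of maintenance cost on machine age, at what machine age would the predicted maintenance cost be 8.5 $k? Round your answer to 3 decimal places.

Sxx = Σx² − (Σx)²/n = 860.21 − 746.755714 = 113.454286
Sxy = Σxy − (Σx)(Σy)/n = 973.8 − 908.914286 = 64.885714
b = Sxy/Sxx = 64.885714/113.454286 = 0.571911
a = ȳ − b·x̄ = 12.571429 − 0.571911·10.328571 = 6.664409
Set a + b·x = 8.5: x = (8.5 − 6.664409) / 0.571911 = 3.209577

3.210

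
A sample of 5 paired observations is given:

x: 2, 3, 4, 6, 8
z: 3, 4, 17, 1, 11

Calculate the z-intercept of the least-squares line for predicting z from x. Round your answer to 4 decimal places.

n = 5, Σx = 23, Σy = 36, Σxy = 180, Σx² = 129
Sxx = Σx² − (Σx)²/n = 129 − 105.8 = 23.2
Sxy = Σxy − (Σx)(Σy)/n = 180 − 165.6 = 14.4
b = Sxy/Sxx = 14.4/23.2 = 0.620690
a = ȳ − b·x̄ = 7.2 − 0.620690·4.6 = 4.344828

4.3448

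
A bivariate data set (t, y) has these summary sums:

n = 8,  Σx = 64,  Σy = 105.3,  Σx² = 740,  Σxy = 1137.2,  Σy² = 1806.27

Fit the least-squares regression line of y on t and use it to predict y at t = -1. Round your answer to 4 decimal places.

1.5257

Sxx = Σx² − (Σx)²/n = 740 − 512 = 228
Sxy = Σxy − (Σx)(Σy)/n = 1137.2 − 842.4 = 294.8
b = Sxy/Sxx = 294.8/228 = 1.292982
a = ȳ − b·x̄ = 13.1625 − 1.292982·8 = 2.818640
ŷ(-1) = a + b·-1 = 2.818640 + 1.292982·(-1) = 1.525658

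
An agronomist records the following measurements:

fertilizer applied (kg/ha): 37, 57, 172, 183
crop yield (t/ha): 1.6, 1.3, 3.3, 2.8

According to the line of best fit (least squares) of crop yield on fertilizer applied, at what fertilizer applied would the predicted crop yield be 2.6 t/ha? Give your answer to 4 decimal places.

n = 4, Σx = 449, Σy = 9, Σxy = 1213.3, Σx² = 67691
Sxx = Σx² − (Σx)²/n = 67691 − 50400.25 = 17290.75
Sxy = Σxy − (Σx)(Σy)/n = 1213.3 − 1010.25 = 203.05
b = Sxy/Sxx = 203.05/17290.75 = 0.011743
a = ȳ − b·x̄ = 2.25 − 0.011743·112.25 = 0.931818
Set a + b·x = 2.6: x = (2.6 − 0.931818) / 0.011743 = 142.054297

142.0543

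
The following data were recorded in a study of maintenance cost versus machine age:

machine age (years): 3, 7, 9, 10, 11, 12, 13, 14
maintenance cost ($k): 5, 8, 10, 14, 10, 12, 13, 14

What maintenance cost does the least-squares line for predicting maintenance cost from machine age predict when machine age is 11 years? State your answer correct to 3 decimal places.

n = 8, Σx = 79, Σy = 86, Σxy = 920, Σx² = 869
Sxx = Σx² − (Σx)²/n = 869 − 780.125 = 88.875
Sxy = Σxy − (Σx)(Σy)/n = 920 − 849.25 = 70.75
b = Sxy/Sxx = 70.75/88.875 = 0.796062
a = ȳ − b·x̄ = 10.75 − 0.796062·9.875 = 2.888889
ŷ(11) = a + b·11 = 2.888889 + 0.796062·11 = 11.645570

11.646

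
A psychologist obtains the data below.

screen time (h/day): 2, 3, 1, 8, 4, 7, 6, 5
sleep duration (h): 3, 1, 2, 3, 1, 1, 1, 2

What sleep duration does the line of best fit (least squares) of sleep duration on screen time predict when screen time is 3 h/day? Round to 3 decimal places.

1.786

n = 8, Σx = 36, Σy = 14, Σxy = 62, Σx² = 204
Sxx = Σx² − (Σx)²/n = 204 − 162 = 42
Sxy = Σxy − (Σx)(Σy)/n = 62 − 63 = -1
b = Sxy/Sxx = -1/42 = -0.023810
a = ȳ − b·x̄ = 1.75 − (-0.023810)·4.5 = 1.857143
ŷ(3) = a + b·3 = 1.857143 + (-0.023810)·3 = 1.785714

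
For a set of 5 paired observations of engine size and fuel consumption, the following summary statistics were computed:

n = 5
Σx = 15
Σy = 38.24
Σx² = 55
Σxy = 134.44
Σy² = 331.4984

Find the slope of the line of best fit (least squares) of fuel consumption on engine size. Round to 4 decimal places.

1.9720

Sxx = Σx² − (Σx)²/n = 55 − 45 = 10
Sxy = Σxy − (Σx)(Σy)/n = 134.44 − 114.72 = 19.72
b = Sxy/Sxx = 19.72/10 = 1.972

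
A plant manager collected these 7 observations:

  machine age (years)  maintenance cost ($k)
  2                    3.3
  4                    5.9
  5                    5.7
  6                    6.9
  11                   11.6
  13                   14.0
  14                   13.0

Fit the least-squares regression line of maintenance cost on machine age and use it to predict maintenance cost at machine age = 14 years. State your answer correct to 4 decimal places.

n = 7, Σx = 55, Σy = 60.4, Σxy = 591.7, Σx² = 567
Sxx = Σx² − (Σx)²/n = 567 − 432.142857 = 134.857143
Sxy = Σxy − (Σx)(Σy)/n = 591.7 − 474.571429 = 117.128571
b = Sxy/Sxx = 117.128571/134.857143 = 0.868538
a = ȳ − b·x̄ = 8.628571 − 0.868538·7.857143 = 1.804343
ŷ(14) = a + b·14 = 1.804343 + 0.868538·14 = 13.963877

13.9639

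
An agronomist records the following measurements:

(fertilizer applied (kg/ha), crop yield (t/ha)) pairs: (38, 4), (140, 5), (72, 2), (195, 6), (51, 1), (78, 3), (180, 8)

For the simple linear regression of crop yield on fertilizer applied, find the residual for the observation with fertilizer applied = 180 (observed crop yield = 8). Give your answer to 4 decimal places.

n = 7, Σx = 754, Σy = 29, Σxy = 3891, Σx² = 105338
Sxx = Σx² − (Σx)²/n = 105338 − 81216.571429 = 24121.428571
Sxy = Σxy − (Σx)(Σy)/n = 3891 − 3123.714286 = 767.285714
b = Sxy/Sxx = 767.285714/24121.428571 = 0.031809
a = ȳ − b·x̄ = 4.142857 − 0.031809·107.714286 = 0.716541
ŷ(180) = 0.716541 + 0.031809·180 = 6.442215
residual = y − ŷ = 8 − 6.442215 = 1.557785

1.5578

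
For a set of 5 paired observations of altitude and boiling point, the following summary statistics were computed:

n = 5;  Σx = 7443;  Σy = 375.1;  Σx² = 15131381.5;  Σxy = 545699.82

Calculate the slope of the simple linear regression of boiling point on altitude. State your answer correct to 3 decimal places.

-0.003

Sxx = Σx² − (Σx)²/n = 15131381.5 − 11079649.8 = 4051731.7
Sxy = Σxy − (Σx)(Σy)/n = 545699.82 − 558373.86 = -12674.04
b = Sxy/Sxx = -12674.04/4051731.7 = -0.003128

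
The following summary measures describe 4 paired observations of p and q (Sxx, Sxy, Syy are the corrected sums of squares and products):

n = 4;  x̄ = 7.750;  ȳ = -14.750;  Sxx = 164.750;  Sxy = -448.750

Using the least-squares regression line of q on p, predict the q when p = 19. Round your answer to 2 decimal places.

b = Sxy/Sxx = -448.75/164.75 = -2.723824
a = ȳ − b·x̄ = -14.75 − (-2.723824)·7.75 = 6.359636
ŷ(19) = a + b·19 = 6.359636 + (-2.723824)·19 = -45.393020

-45.39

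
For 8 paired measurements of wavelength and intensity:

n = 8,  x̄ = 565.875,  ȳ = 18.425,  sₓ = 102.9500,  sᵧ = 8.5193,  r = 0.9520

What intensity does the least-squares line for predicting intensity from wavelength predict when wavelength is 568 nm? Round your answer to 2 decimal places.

b = r · sᵧ/sₓ = 0.952 · 8.5193/102.95 = 0.078780
a = ȳ − b·x̄ = 18.425 − 0.078780·565.875 = -26.154482
ŷ(568) = a + b·568 = -26.154482 + 0.078780·568 = 18.592407

18.59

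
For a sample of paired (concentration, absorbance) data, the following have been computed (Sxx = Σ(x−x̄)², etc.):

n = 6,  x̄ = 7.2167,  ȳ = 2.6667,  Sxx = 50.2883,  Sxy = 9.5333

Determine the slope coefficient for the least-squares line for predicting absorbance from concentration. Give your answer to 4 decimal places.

0.1896

b = Sxy/Sxx = 9.5333/50.2883 = 0.189573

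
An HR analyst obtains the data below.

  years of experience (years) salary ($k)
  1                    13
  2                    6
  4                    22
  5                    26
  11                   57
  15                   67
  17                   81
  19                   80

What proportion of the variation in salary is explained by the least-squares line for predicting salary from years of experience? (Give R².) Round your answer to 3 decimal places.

n = 8, Σx = 74, Σy = 352, Σxy = 4772, Σx² = 1042, Σy² = 22064
Sxx = Σx² − (Σx)²/n = 1042 − 684.5 = 357.5
Sxy = Σxy − (Σx)(Σy)/n = 4772 − 3256 = 1516
Syy = Σy² − (Σy)²/n = 22064 − 15488 = 6576
R² = Sxy²/(Sxx·Syy) = (1516)²/(357.5·6576) = 0.977599

0.978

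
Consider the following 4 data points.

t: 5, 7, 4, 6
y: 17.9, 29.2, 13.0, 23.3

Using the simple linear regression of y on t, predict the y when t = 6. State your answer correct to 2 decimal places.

n = 4, Σx = 22, Σy = 83.4, Σxy = 485.7, Σx² = 126
Sxx = Σx² − (Σx)²/n = 126 − 121 = 5
Sxy = Σxy − (Σx)(Σy)/n = 485.7 − 458.7 = 27
b = Sxy/Sxx = 27/5 = 5.4
a = ȳ − b·x̄ = 20.85 − 5.4·5.5 = -8.85
ŷ(6) = a + b·6 = -8.85 + 5.4·6 = 23.55

23.55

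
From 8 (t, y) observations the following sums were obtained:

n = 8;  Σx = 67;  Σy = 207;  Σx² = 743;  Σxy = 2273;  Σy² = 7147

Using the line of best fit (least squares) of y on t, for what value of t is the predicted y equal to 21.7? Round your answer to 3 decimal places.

6.967

Sxx = Σx² − (Σx)²/n = 743 − 561.125 = 181.875
Sxy = Σxy − (Σx)(Σy)/n = 2273 − 1733.625 = 539.375
b = Sxy/Sxx = 539.375/181.875 = 2.965636
a = ȳ − b·x̄ = 25.875 − 2.965636·8.375 = 1.037801
Set a + b·x = 21.7: x = (21.7 − 1.037801) / 2.965636 = 6.967207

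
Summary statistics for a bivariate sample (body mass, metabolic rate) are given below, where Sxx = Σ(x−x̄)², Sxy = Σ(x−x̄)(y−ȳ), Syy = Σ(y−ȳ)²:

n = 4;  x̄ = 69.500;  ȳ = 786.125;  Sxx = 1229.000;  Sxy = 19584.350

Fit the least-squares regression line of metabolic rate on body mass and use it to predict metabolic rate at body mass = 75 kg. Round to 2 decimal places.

873.77

b = Sxy/Sxx = 19584.35/1229 = 15.935191
a = ȳ − b·x̄ = 786.125 − 15.935191·69.5 = -321.370789
ŷ(75) = a + b·75 = -321.370789 + 15.935191·75 = 873.768552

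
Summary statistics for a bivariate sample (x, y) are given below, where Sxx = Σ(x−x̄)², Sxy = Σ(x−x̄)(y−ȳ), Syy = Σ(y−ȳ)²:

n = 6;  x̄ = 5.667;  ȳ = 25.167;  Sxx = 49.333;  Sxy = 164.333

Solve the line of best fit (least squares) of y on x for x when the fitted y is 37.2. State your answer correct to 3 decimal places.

9.279

b = Sxy/Sxx = 164.333/49.333 = 3.331097
a = ȳ − b·x̄ = 25.167 − 3.331097·5.667 = 6.289674
Set a + b·x = 37.2: x = (37.2 − 6.289674) / 3.331097 = 9.279324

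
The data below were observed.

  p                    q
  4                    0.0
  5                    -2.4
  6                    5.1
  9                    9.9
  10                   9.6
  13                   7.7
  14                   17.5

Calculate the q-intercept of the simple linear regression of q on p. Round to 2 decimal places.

n = 7, Σx = 61, Σy = 47.4, Σxy = 548.8, Σx² = 623
Sxx = Σx² − (Σx)²/n = 623 − 531.571429 = 91.428571
Sxy = Σxy − (Σx)(Σy)/n = 548.8 − 413.057143 = 135.742857
b = Sxy/Sxx = 135.742857/91.428571 = 1.484687
a = ȳ − b·x̄ = 6.771429 − 1.484687·8.714286 = -6.166563

-6.17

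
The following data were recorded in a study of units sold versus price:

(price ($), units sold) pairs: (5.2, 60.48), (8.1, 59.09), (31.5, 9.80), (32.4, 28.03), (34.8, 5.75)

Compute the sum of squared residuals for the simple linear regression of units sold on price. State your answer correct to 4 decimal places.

n = 5, Σx = 112, Σy = 163.15, Σxy = 2210.097, Σx² = 3345.7, Σy² = 8064.2419
Sxx = Σx² − (Σx)²/n = 3345.7 − 2508.8 = 836.9
Sxy = Σxy − (Σx)(Σy)/n = 2210.097 − 3654.56 = -1444.463
Syy = Σy² − (Σy)²/n = 8064.2419 − 5323.5845 = 2740.6574
b = Sxy/Sxx = -1444.463/836.9 = -1.725968
SSE = Syy − b·Sxy = 2740.6574 − (-1.725968)·(-1444.463) = 247.559828

247.5598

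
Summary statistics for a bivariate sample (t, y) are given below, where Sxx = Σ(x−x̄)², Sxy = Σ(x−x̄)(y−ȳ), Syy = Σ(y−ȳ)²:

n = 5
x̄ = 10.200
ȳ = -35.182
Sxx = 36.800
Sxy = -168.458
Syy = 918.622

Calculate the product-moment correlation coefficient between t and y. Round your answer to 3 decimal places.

r = Sxy/√(Sxx·Syy) = -168.458/√(33805.2896) = -168.458/183.862148 = -0.916219

-0.916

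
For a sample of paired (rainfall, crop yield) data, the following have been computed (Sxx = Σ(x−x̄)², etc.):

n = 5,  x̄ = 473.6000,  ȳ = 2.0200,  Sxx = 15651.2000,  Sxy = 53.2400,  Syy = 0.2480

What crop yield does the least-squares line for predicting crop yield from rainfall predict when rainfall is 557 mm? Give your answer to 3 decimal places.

2.304

b = Sxy/Sxx = 53.24/15651.2 = 0.003402
a = ȳ − b·x̄ = 2.02 − 0.003402·473.6 = 0.408976
ŷ(557) = a + b·557 = 0.408976 + 0.003402·557 = 2.303698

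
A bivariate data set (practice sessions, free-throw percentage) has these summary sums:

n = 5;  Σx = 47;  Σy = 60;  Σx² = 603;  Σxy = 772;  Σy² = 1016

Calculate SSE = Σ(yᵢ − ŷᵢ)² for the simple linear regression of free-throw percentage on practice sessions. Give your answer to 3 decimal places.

Sxx = Σx² − (Σx)²/n = 603 − 441.8 = 161.2
Sxy = Σxy − (Σx)(Σy)/n = 772 − 564 = 208
Syy = Σy² − (Σy)²/n = 1016 − 720 = 296
b = Sxy/Sxx = 208/161.2 = 1.290323
SSE = Syy − b·Sxy = 296 − 1.290323·208 = 27.612903

27.613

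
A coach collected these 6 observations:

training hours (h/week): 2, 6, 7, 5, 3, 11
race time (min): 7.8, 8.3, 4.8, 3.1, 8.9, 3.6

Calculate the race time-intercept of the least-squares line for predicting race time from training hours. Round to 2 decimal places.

8.96

n = 6, Σx = 34, Σy = 36.5, Σxy = 180.8, Σx² = 244
Sxx = Σx² − (Σx)²/n = 244 − 192.666667 = 51.333333
Sxy = Σxy − (Σx)(Σy)/n = 180.8 − 206.833333 = -26.033333
b = Sxy/Sxx = -26.033333/51.333333 = -0.507143
a = ȳ − b·x̄ = 6.083333 − (-0.507143)·5.666667 = 8.957143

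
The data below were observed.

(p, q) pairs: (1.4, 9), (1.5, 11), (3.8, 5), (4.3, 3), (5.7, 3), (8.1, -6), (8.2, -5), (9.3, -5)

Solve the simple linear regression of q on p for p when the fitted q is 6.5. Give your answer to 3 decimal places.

3.088

n = 8, Σx = 42.3, Σy = 15, Σxy = -58, Σx² = 288.97
Sxx = Σx² − (Σx)²/n = 288.97 − 223.66125 = 65.30875
Sxy = Σxy − (Σx)(Σy)/n = -58 − 79.3125 = -137.3125
b = Sxy/Sxx = -137.3125/65.30875 = -2.102513
a = ȳ − b·x̄ = 1.875 − (-2.102513)·5.2875 = 12.992038
Set a + b·x = 6.5: x = (6.5 − 12.992038) / (-2.102513) = 3.087751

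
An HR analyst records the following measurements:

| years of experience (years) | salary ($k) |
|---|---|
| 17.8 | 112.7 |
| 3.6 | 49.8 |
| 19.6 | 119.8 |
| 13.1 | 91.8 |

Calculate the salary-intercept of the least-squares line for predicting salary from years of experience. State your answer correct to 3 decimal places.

n = 4, Σx = 54.1, Σy = 374.1, Σxy = 5736, Σx² = 885.57
Sxx = Σx² − (Σx)²/n = 885.57 − 731.7025 = 153.8675
Sxy = Σxy − (Σx)(Σy)/n = 5736 − 5059.7025 = 676.2975
b = Sxy/Sxx = 676.2975/153.8675 = 4.395324
a = ȳ − b·x̄ = 93.525 − 4.395324·13.525 = 34.078244

34.078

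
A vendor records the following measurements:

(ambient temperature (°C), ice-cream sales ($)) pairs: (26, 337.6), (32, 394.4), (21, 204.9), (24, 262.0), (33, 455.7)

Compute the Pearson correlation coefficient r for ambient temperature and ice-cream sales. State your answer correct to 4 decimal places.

0.9751

n = 5, Σx = 136, Σy = 1654.6, Σxy = 47027.4, Σx² = 3806, Σy² = 587815.62
Sxx = Σx² − (Σx)²/n = 3806 − 3699.2 = 106.8
Sxy = Σxy − (Σx)(Σy)/n = 47027.4 − 45005.12 = 2022.28
Syy = Σy² − (Σy)²/n = 587815.62 − 547540.232 = 40275.388
r = Sxy/√(Sxx·Syy) = 2022.28/√(4301411.4384) = 2022.28/2073.984435 = 0.975070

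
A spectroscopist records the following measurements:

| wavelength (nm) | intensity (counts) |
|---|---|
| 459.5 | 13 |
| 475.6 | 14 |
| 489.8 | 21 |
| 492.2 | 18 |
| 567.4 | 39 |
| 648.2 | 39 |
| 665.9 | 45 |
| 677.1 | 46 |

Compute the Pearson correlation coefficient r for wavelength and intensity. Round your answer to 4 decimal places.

0.9634

n = 8, Σx = 4475.7, Σy = 235, Σxy = 140297.8, Σx² = 2563493.71, Σy² = 8313
Sxx = Σx² − (Σx)²/n = 2563493.71 − 2503986.31125 = 59507.39875
Sxy = Σxy − (Σx)(Σy)/n = 140297.8 − 131473.6875 = 8824.1125
Syy = Σy² − (Σy)²/n = 8313 − 6903.125 = 1409.875
r = Sxy/√(Sxx·Syy) = 8824.1125/√(83897993.812656) = 8824.1125/9159.584806 = 0.963375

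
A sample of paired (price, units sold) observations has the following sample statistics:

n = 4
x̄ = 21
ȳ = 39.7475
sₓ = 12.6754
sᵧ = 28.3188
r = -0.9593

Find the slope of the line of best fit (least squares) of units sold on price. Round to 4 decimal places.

-2.1432

b = r · sᵧ/sₓ = -0.9593 · 28.3188/12.6754 = -2.143224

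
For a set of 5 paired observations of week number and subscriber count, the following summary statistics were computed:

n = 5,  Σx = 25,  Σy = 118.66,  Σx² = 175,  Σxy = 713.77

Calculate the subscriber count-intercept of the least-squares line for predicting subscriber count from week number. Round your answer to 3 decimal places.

Sxx = Σx² − (Σx)²/n = 175 − 125 = 50
Sxy = Σxy − (Σx)(Σy)/n = 713.77 − 593.3 = 120.47
b = Sxy/Sxx = 120.47/50 = 2.4094
a = ȳ − b·x̄ = 23.732 − 2.4094·5 = 11.685

11.685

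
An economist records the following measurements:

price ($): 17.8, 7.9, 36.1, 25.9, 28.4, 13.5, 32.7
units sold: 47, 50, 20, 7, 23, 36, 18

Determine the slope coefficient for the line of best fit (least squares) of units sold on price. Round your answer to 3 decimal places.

n = 7, Σx = 162.3, Σy = 201, Σxy = 3862.7, Σx² = 4411.37
Sxx = Σx² − (Σx)²/n = 4411.37 − 3763.041429 = 648.328571
Sxy = Σxy − (Σx)(Σy)/n = 3862.7 − 4660.328571 = -797.628571
b = Sxy/Sxx = -797.628571/648.328571 = -1.230284

-1.230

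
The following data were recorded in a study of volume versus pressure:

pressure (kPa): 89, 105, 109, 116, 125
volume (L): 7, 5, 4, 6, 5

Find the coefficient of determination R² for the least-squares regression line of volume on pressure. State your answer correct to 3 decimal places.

n = 5, Σx = 544, Σy = 27, Σxy = 2905, Σx² = 59908, Σy² = 151
Sxx = Σx² − (Σx)²/n = 59908 − 59187.2 = 720.8
Sxy = Σxy − (Σx)(Σy)/n = 2905 − 2937.6 = -32.6
Syy = Σy² − (Σy)²/n = 151 − 145.8 = 5.2
R² = Sxy²/(Sxx·Syy) = (-32.6)²/(720.8·5.2) = 0.283542

0.284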